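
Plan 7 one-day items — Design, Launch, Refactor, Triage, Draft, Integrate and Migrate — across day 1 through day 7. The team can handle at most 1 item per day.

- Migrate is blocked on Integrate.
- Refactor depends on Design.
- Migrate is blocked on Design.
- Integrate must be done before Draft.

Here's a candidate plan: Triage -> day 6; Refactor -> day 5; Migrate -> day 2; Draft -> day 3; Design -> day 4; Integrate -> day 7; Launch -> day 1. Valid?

No. Migrate is blocked on Integrate is not satisfied.

Migrate is blocked on Integrate — violated.
Refactor depends on Design — holds.
Integrate must be done before Draft — violated.
Migrate is blocked on Design — violated.
The team can handle at most 1 item per day — holds.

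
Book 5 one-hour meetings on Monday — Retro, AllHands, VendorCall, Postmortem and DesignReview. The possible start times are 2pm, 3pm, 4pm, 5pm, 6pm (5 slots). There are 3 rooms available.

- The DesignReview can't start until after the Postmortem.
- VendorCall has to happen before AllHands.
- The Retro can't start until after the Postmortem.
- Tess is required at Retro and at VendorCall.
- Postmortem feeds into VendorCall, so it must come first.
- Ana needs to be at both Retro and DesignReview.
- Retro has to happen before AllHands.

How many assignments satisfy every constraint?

28

Splitting on Retro: it can be 3pm (9), 4pm (11), 5pm (8). Listing each branch's schedules as (AllHands, VendorCall, Postmortem, DesignReview):
Retro=3pm: (5pm,4pm,2pm,4pm) (5pm,4pm,2pm,5pm) (5pm,4pm,2pm,6pm) (6pm,4pm,2pm,4pm) (6pm,4pm,2pm,5pm) (6pm,4pm,2pm,6pm) (6pm,5pm,2pm,4pm) (6pm,5pm,2pm,5pm) (6pm,5pm,2pm,6pm) — 9.
Retro=4pm: (5pm,3pm,2pm,3pm) (5pm,3pm,2pm,5pm) (5pm,3pm,2pm,6pm) (6pm,3pm,2pm,3pm) (6pm,3pm,2pm,5pm) (6pm,3pm,2pm,6pm) (6pm,5pm,2pm,3pm) (6pm,5pm,2pm,5pm) (6pm,5pm,2pm,6pm) (6pm,5pm,3pm,5pm) (6pm,5pm,3pm,6pm) — 11.
Retro=5pm: (6pm,3pm,2pm,3pm) (6pm,3pm,2pm,4pm) (6pm,3pm,2pm,6pm) (6pm,4pm,2pm,3pm) (6pm,4pm,2pm,4pm) (6pm,4pm,2pm,6pm) (6pm,4pm,3pm,4pm) (6pm,4pm,3pm,6pm) — 8.
Summing: 9 + 11 + 8 = 28.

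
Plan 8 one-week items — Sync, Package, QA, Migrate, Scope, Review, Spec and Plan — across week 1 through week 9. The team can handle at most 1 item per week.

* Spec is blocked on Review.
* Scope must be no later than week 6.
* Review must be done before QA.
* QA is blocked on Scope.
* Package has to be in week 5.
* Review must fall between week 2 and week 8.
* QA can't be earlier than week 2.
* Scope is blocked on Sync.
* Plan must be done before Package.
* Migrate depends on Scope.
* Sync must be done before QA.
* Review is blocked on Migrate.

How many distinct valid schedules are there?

Splitting on Sync: it can be week 1 (36), week 2 (16), week 3 (4). Listing each branch's schedules as (Package, QA, Migrate, Scope, Review, Spec, Plan) by week number:
Sync=week 1: (5,7,3,2,6,8,4) (5,7,3,2,6,9,4) (5,7,4,2,6,8,3) (5,7,4,2,6,9,3) (5,7,4,3,6,8,2) (5,7,4,3,6,9,2) (5,8,3,2,6,7,4) (5,8,3,2,6,9,4) (5,8,3,2,7,9,4) (5,8,4,2,6,7,3) (5,8,4,2,6,9,3) (5,8,4,2,7,9,3) (5,8,4,3,6,7,2) (5,8,4,3,6,9,2) (5,8,4,3,7,9,2) (5,8,6,2,7,9,3) (5,8,6,2,7,9,4) (5,8,6,3,7,9,2) (5,8,6,3,7,9,4) (5,8,6,4,7,9,2) (5,8,6,4,7,9,3) (5,9,3,2,6,7,4) (5,9,3,2,6,8,4) (5,9,3,2,7,8,4) (5,9,4,2,6,7,3) (5,9,4,2,6,8,3) (5,9,4,2,7,8,3) (5,9,4,3,6,7,2) (5,9,4,3,6,8,2) (5,9,4,3,7,8,2) (5,9,6,2,7,8,3) (5,9,6,2,7,8,4) (5,9,6,3,7,8,2) (5,9,6,3,7,8,4) (5,9,6,4,7,8,2) (5,9,6,4,7,8,3) — 36.
Sync=week 2: (5,7,4,3,6,8,1) (5,7,4,3,6,9,1) (5,8,4,3,6,7,1) (5,8,4,3,6,9,1) (5,8,4,3,7,9,1) (5,8,6,3,7,9,1) (5,8,6,3,7,9,4) (5,8,6,4,7,9,1) (5,8,6,4,7,9,3) (5,9,4,3,6,7,1) (5,9,4,3,6,8,1) (5,9,4,3,7,8,1) (5,9,6,3,7,8,1) (5,9,6,3,7,8,4) (5,9,6,4,7,8,1) (5,9,6,4,7,8,3) — 16.
Sync=week 3: (5,8,6,4,7,9,1) (5,8,6,4,7,9,2) (5,9,6,4,7,8,1) (5,9,6,4,7,8,2) — 4.
Summing: 36 + 16 + 4 = 56.

56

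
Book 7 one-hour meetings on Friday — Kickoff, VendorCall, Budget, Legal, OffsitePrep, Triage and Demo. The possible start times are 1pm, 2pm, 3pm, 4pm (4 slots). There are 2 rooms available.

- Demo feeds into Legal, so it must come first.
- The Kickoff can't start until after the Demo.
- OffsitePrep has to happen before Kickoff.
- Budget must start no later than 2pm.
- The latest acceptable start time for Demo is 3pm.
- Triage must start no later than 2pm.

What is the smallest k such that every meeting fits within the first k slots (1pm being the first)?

4 slots

The precedence chain requires at least 2 distinct slots.
With at most 2 per slot and 7 meetings, at least 4 slots are needed.
4 works (last occupied slot: 4pm): for example Demo=2pm; VendorCall=4pm; Kickoff=3pm; Budget=1pm; Legal=3pm; Triage=1pm; OffsitePrep=2pm.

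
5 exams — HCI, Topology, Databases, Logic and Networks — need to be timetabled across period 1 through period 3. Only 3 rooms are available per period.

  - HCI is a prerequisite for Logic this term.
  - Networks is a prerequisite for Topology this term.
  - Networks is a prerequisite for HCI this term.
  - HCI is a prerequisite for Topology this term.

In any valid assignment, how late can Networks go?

period 1

Downstream work caps Networks at period 1.
Networks at period 1 is achievable: Databases=period 1; Logic=period 3; Networks=period 1; HCI=period 2; Topology=period 3.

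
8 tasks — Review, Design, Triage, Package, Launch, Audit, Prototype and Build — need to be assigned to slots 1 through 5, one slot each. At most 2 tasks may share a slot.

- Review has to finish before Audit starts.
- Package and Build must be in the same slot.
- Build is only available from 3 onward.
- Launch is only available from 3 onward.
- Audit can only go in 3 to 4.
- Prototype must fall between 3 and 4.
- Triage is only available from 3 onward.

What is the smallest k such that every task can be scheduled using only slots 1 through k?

5

The precedence chain requires at least 2 distinct slots.
With at most 2 per slot and 8 tasks, at least 4 slots are needed.
Triage can't be placed before 3, so the schedule must run through at least slot 3.
Could 4 slots be enough, i.e. nothing placed later than 4? No: Triage's window within 4 slots is {3, 4}; Launch's window within 4 slots is {3, 4}; Audit's window within 4 slots is {3, 4}; Prototype's window within 4 slots is {3, 4}; Build's window within 4 slots is {3, 4}; Package must be in the same slot as Build (in {3, 4}) → {3, 4}; Triage, Package, Launch, Audit, Prototype and Build are all confined to {3, 4} — 6 tasks for 2 slots at most 2 apiece is too many.
So 4 slots is not enough.
5 works (last occupied slot: 5): for example Package -> 5; Design -> 1; Audit -> 3; Prototype -> 3; Triage -> 4; Launch -> 4; Build -> 5; Review -> 1.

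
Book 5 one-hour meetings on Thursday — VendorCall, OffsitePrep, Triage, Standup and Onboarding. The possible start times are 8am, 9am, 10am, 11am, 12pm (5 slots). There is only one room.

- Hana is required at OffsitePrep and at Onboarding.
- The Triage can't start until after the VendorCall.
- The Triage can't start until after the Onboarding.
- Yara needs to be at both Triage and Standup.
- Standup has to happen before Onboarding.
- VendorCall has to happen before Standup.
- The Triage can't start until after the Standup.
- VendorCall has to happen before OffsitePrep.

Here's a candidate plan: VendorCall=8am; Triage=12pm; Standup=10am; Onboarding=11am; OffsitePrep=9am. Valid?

Valid

VendorCall has to happen before OffsitePrep — holds.
There is only one room — holds.
The Triage can't start until after the VendorCall — holds.
The Triage can't start until after the Standup — holds.
VendorCall has to happen before Standup — holds.
Hana is required at OffsitePrep and at Onboarding — holds.
Standup has to happen before Onboarding — holds.
Yara needs to be at both Triage and Standup — holds.
The Triage can't start until after the Onboarding — holds.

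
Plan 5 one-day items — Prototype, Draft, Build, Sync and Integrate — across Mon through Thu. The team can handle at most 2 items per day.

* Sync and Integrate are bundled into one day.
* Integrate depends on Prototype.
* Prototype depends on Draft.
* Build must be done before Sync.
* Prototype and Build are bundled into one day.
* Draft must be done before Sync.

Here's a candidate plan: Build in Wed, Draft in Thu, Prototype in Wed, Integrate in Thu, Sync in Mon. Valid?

Draft must be done before Sync — violated.
Integrate depends on Prototype — holds.
Prototype and Build are bundled into one day — holds.
Build must be done before Sync — violated.
Prototype depends on Draft — violated.
Sync and Integrate are bundled into one day — violated.
The team can handle at most 2 items per day — holds.

No — it violates: Draft must be done before Sync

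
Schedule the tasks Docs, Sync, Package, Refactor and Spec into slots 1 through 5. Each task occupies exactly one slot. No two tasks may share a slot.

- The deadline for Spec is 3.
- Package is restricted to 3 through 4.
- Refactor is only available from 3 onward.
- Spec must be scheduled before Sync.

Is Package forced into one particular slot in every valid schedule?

No

Package can be 3 (e.g. Package in 3, Spec in 1, Docs in 5, Sync in 2, Refactor in 4) or 4 (e.g. Docs in 5; Refactor in 3; Package in 4; Spec in 1; Sync in 2).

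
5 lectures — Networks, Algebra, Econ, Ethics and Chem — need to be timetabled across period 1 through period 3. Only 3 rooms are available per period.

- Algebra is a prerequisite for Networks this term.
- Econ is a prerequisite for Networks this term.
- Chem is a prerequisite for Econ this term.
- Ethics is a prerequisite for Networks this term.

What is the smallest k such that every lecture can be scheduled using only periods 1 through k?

The precedence chain requires at least 3 distinct periods.
With at most 3 per period and 5 lectures, at least 2 periods are needed.
3 works (last occupied period: period 3): for example Chem -> period 1; Ethics -> period 1; Algebra -> period 1; Econ -> period 2; Networks -> period 3.

3 periods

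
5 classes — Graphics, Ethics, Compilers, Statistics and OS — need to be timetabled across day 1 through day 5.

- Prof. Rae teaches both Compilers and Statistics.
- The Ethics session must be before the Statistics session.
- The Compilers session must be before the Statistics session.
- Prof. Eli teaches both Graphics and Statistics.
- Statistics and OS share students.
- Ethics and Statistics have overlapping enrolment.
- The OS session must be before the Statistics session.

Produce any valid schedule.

Ethics=day 1, Graphics=day 1, Statistics=day 2, OS=day 1, Compilers=day 1

Checking: Compilers(day 1) before Statistics(day 2); Ethics(day 1) before Statistics(day 2); OS(day 1) before Statistics(day 2); Compilers(day 1) != Statistics(day 2); Ethics(day 1) != Statistics(day 2); Graphics(day 1) != Statistics(day 2); Statistics(day 2) != OS(day 1).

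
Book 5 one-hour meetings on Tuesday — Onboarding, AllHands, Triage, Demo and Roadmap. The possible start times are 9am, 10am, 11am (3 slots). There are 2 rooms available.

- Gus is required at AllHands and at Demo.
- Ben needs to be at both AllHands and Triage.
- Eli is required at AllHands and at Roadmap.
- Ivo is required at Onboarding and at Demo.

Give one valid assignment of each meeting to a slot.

AllHands=9am; Roadmap=11am; Onboarding=9am; Demo=10am; Triage=10am

Checking: AllHands(9am) != Roadmap(11am); AllHands(9am) != Demo(10am); Onboarding(9am) != Demo(10am); AllHands(9am) != Triage(10am); max 2 per slot (cap 2).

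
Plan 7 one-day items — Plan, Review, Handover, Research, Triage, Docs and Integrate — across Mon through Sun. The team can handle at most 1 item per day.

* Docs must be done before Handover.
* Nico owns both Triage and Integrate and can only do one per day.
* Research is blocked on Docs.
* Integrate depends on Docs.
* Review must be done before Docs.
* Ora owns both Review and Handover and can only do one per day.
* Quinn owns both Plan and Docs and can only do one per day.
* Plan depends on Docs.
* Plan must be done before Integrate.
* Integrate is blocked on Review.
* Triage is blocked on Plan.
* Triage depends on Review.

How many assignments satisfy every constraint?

Splitting on Plan: it can be Wed (24), Thu (12), Fri (4). Listing each branch's schedules as (Review, Handover, Research, Triage, Docs, Integrate):
Plan=Wed: (Mon,Thu,Fri,Sat,Tue,Sun) (Mon,Thu,Fri,Sun,Tue,Sat) (Mon,Thu,Sat,Fri,Tue,Sun) (Mon,Thu,Sat,Sun,Tue,Fri) (Mon,Thu,Sun,Fri,Tue,Sat) (Mon,Thu,Sun,Sat,Tue,Fri) (Mon,Fri,Thu,Sat,Tue,Sun) (Mon,Fri,Thu,Sun,Tue,Sat) (Mon,Fri,Sat,Thu,Tue,Sun) (Mon,Fri,Sat,Sun,Tue,Thu) (Mon,Fri,Sun,Thu,Tue,Sat) (Mon,Fri,Sun,Sat,Tue,Thu) (Mon,Sat,Thu,Fri,Tue,Sun) (Mon,Sat,Thu,Sun,Tue,Fri) (Mon,Sat,Fri,Thu,Tue,Sun) (Mon,Sat,Fri,Sun,Tue,Thu) (Mon,Sat,Sun,Thu,Tue,Fri) (Mon,Sat,Sun,Fri,Tue,Thu) (Mon,Sun,Thu,Fri,Tue,Sat) (Mon,Sun,Thu,Sat,Tue,Fri) (Mon,Sun,Fri,Thu,Tue,Sat) (Mon,Sun,Fri,Sat,Tue,Thu) (Mon,Sun,Sat,Thu,Tue,Fri) (Mon,Sun,Sat,Fri,Tue,Thu) — 24.
Plan=Thu: (Mon,Wed,Fri,Sat,Tue,Sun) (Mon,Wed,Fri,Sun,Tue,Sat) (Mon,Wed,Sat,Fri,Tue,Sun) (Mon,Wed,Sat,Sun,Tue,Fri) (Mon,Wed,Sun,Fri,Tue,Sat) (Mon,Wed,Sun,Sat,Tue,Fri) (Mon,Fri,Wed,Sat,Tue,Sun) (Mon,Fri,Wed,Sun,Tue,Sat) (Mon,Sat,Wed,Fri,Tue,Sun) (Mon,Sat,Wed,Sun,Tue,Fri) (Mon,Sun,Wed,Fri,Tue,Sat) (Mon,Sun,Wed,Sat,Tue,Fri) — 12.
Plan=Fri: (Mon,Wed,Thu,Sat,Tue,Sun) (Mon,Wed,Thu,Sun,Tue,Sat) (Mon,Thu,Wed,Sat,Tue,Sun) (Mon,Thu,Wed,Sun,Tue,Sat) — 4.
Summing: 24 + 12 + 4 = 40.

40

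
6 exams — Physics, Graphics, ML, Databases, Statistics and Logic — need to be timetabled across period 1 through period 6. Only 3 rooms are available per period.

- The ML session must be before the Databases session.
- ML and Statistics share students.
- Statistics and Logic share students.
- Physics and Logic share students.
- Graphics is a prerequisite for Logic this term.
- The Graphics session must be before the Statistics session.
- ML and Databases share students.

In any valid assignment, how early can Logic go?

Precedence pushes Logic to at least period 2.
Logic at period 2 is achievable: ML=period 1; Logic=period 2; Databases=period 2; Graphics=period 1; Physics=period 1; Statistics=period 3.

period 2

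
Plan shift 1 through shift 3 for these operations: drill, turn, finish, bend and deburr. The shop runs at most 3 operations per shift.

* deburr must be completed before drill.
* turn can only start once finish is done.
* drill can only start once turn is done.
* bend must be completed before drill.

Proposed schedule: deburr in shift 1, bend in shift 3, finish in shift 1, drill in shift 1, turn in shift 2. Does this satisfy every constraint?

drill can only start once turn is done — violated.
bend must be completed before drill — violated.
The shop runs at most 3 operations per shift — holds.
deburr must be completed before drill — violated.
turn can only start once finish is done — holds.

No — it violates: bend must be completed before drill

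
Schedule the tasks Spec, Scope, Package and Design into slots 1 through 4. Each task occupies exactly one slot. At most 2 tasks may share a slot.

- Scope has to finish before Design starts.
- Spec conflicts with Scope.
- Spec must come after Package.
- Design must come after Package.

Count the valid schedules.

27

Splitting on Spec: it can be 2 (4), 3 (9), 4 (14). Listing each branch's schedules as (Scope, Package, Design):
Spec=2: (1,1,2) (1,1,3) (1,1,4) (3,1,4) — 4.
Spec=3: (1,1,2) (1,1,3) (1,1,4) (1,2,3) (1,2,4) (2,1,3) (2,1,4) (2,2,3) (2,2,4) — 9.
Spec=4: (1,1,2) (1,1,3) (1,1,4) (1,2,3) (1,2,4) (1,3,4) (2,1,3) (2,1,4) (2,2,3) (2,2,4) (2,3,4) (3,1,4) (3,2,4) (3,3,4) — 14.
Summing: 4 + 9 + 14 = 27.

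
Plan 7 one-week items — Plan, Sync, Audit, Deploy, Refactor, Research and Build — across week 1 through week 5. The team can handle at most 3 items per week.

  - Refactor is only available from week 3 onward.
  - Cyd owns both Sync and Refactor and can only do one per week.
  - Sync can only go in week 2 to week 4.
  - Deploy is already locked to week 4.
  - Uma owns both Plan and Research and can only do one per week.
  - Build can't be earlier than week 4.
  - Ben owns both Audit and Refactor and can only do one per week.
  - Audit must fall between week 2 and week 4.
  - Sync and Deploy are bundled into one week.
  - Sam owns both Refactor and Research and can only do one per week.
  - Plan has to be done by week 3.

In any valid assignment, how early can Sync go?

week 4

Sync is available from week 2; Sync must be in the same week as Deploy, which can't be before week 4, so Sync is at least week 4; Sync's own window allows nothing later than week 4.
Sync at week 4 is achievable: Refactor -> week 3; Audit -> week 2; Plan -> week 1; Build -> week 4; Sync -> week 4; Research -> week 2; Deploy -> week 4.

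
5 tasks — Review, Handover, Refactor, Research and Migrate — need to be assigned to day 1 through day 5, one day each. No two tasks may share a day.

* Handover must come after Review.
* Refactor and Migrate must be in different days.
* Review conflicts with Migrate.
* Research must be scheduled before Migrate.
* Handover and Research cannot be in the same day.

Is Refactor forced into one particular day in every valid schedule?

No

Refactor can be day 1 (e.g. Refactor in day 1; Migrate in day 5; Research in day 4; Review in day 2; Handover in day 3) or day 2 (e.g. Handover=day 3, Review=day 1, Migrate=day 5, Research=day 4, Refactor=day 2).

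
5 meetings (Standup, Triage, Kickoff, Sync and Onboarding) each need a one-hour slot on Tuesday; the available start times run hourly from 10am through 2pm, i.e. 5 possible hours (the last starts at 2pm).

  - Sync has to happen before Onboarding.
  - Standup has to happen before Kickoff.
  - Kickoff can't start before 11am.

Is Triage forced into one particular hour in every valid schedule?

No

Triage can be 10am (e.g. Onboarding -> 11am, Standup -> 10am, Sync -> 10am, Kickoff -> 11am, Triage -> 10am) or 11am (e.g. Sync -> 10am; Kickoff -> 11am; Standup -> 10am; Triage -> 11am; Onboarding -> 11am).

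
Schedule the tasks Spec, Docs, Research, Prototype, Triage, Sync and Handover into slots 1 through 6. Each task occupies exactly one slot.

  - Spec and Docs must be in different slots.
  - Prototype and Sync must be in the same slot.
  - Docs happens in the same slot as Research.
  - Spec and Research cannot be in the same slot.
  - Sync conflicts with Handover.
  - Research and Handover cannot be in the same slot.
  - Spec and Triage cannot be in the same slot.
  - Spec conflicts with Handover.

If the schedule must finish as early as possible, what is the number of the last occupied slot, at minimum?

3

Check 2 slots directly (anything shorter is at least as hard).
Could 2 slots be enough, i.e. nothing placed later than 2? No: Spec, Docs and Handover must all be in different slots (Spec/Docs can't share; Spec/Handover can't share; Docs/Handover can't share), but only 2 slots are available: 3 tasks can't fit in 2 distinct slots.
So 2 slots is not enough.
3 works (last occupied slot: 3): for example Prototype -> 1; Docs -> 2; Research -> 2; Triage -> 2; Sync -> 1; Handover -> 3; Spec -> 1.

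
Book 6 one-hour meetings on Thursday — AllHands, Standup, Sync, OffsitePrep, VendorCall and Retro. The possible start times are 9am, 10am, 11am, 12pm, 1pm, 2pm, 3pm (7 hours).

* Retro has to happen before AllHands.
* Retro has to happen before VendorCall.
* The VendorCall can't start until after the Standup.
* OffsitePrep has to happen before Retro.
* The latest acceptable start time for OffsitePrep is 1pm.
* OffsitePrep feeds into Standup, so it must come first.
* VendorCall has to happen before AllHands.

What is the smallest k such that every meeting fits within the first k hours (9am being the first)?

4 hours

The precedence chain requires at least 4 distinct hours.
4 works (last occupied hour: 12pm): for example OffsitePrep -> 9am, AllHands -> 12pm, Sync -> 9am, Standup -> 10am, VendorCall -> 11am, Retro -> 10am.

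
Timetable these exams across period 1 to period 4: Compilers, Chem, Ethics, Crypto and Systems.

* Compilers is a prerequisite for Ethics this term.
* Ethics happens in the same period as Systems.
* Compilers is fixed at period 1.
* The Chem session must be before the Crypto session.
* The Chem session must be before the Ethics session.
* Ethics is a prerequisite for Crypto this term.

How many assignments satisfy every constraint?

4

Enumerating: Systems=period 2, Ethics=period 2, Crypto=period 3, Chem=period 1, Compilers=period 1 | Systems -> period 2, Chem -> period 1, Ethics -> period 2, Compilers -> period 1, Crypto -> period 4 | Crypto -> period 4, Ethics -> period 3, Compilers -> period 1, Systems -> period 3, Chem -> period 1 | Ethics -> period 3, Chem -> period 2, Crypto -> period 4, Compilers -> period 1, Systems -> period 3.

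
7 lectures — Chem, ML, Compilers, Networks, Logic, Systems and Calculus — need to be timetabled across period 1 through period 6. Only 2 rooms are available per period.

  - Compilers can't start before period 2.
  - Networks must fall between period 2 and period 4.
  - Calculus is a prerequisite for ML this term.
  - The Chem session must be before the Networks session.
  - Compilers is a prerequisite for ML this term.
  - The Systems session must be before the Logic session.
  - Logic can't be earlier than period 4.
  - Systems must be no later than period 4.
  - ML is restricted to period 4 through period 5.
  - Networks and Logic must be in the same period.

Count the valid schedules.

36

Splitting on Chem: it can be period 1 (14), period 2 (11), period 3 (11). Listing each branch's schedules as (ML, Compilers, Networks, Logic, Systems, Calculus) by period number:
Chem=period 1: (5,2,4,4,1,2) (5,2,4,4,1,3) (5,2,4,4,2,1) (5,2,4,4,2,3) (5,2,4,4,3,1) (5,2,4,4,3,2) (5,2,4,4,3,3) (5,3,4,4,1,2) (5,3,4,4,1,3) (5,3,4,4,2,1) (5,3,4,4,2,2) (5,3,4,4,2,3) (5,3,4,4,3,1) (5,3,4,4,3,2) — 14.
Chem=period 2: (5,2,4,4,1,1) (5,2,4,4,1,3) (5,2,4,4,3,1) (5,2,4,4,3,3) (5,3,4,4,1,1) (5,3,4,4,1,2) (5,3,4,4,1,3) (5,3,4,4,2,1) (5,3,4,4,2,3) (5,3,4,4,3,1) (5,3,4,4,3,2) — 11.
Chem=period 3: (5,2,4,4,1,1) (5,2,4,4,1,2) (5,2,4,4,1,3) (5,2,4,4,2,1) (5,2,4,4,2,3) (5,2,4,4,3,1) (5,2,4,4,3,2) (5,3,4,4,1,1) (5,3,4,4,1,2) (5,3,4,4,2,1) (5,3,4,4,2,2) — 11.
Summing: 14 + 11 + 11 = 36.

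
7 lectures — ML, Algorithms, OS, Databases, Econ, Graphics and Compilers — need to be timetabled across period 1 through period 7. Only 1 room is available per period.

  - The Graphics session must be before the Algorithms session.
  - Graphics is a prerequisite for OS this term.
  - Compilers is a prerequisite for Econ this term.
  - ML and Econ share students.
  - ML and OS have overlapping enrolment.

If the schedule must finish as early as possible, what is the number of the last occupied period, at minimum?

period 7

The precedence chain requires at least 2 distinct periods.
With at most 1 per period and 7 lectures, at least 7 periods are needed.
7 works (last occupied period: period 7): for example Econ=period 5, Compilers=period 4, ML=period 6, OS=period 3, Graphics=period 1, Algorithms=period 2, Databases=period 7.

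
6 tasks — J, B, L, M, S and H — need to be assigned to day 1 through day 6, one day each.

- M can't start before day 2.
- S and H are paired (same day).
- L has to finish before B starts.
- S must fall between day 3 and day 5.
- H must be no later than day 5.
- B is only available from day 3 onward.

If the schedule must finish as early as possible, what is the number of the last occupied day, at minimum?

3

The precedence chain requires at least 2 distinct days.
B can't be placed before day 3, so the schedule must run through at least day 3.
3 works (last occupied day: day 3): for example S in day 3, H in day 3, L in day 1, B in day 3, J in day 1, M in day 2.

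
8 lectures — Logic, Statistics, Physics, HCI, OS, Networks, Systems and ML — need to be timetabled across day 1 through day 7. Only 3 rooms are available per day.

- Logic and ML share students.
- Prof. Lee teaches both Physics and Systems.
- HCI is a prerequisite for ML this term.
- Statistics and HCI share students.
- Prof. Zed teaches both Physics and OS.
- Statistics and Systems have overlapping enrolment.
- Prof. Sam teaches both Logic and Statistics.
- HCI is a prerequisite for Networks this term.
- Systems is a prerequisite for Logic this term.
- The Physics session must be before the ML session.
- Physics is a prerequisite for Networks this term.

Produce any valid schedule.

Physics in day 1, OS in day 3, Networks in day 2, Logic in day 3, Statistics in day 4, ML in day 2, HCI in day 1, Systems in day 2

Checking: Physics(day 1) before ML(day 2); HCI(day 1) before ML(day 2); HCI(day 1) before Networks(day 2); Physics(day 1) before Networks(day 2); Systems(day 2) before Logic(day 3); Statistics(day 4) != HCI(day 1); Logic(day 3) != ML(day 2); Statistics(day 4) != Systems(day 2); Logic(day 3) != Statistics(day 4); Physics(day 1) != OS(day 3); Physics(day 1) != Systems(day 2); max 3 per day (cap 3).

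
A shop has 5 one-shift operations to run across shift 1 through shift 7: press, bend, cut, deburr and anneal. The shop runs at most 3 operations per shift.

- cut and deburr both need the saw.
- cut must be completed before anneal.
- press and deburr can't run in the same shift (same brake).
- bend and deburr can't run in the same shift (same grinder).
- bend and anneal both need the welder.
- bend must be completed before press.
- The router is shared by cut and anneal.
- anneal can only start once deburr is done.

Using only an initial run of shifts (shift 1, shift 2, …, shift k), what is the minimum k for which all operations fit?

3

The precedence chain requires at least 2 distinct shifts.
With at most 3 per shift and 5 operations, at least 2 shifts are needed.
Could 2 shifts be enough, i.e. nothing placed later than shift 2? No: anneal must come after cut (at shift 1 or later) → {shift 2}; press must come after bend (at shift 1 or later) → {shift 2}; bend must come before press (at shift 2 or earlier) → {shift 1}; deburr must come before anneal (at shift 2 or earlier) → {shift 1}; deburr can't share with bend (shift 1) → nothing is left.
So 2 shifts is not enough.
3 works (last occupied shift: shift 3): for example anneal -> shift 3; deburr -> shift 2; press -> shift 3; bend -> shift 1; cut -> shift 1.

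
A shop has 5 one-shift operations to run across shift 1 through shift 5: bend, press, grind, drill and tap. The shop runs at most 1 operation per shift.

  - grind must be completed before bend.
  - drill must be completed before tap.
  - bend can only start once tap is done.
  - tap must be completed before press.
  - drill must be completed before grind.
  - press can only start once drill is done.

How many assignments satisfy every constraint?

Splitting on bend: it can be shift 4 (2), shift 5 (3). Listing each branch's schedules as (press, grind, drill, tap) by shift number:
bend=shift 4: (5,2,1,3) (5,3,1,2) — 2.
bend=shift 5: (3,4,1,2) (4,2,1,3) (4,3,1,2) — 3.
Summing: 2 + 3 = 5.

5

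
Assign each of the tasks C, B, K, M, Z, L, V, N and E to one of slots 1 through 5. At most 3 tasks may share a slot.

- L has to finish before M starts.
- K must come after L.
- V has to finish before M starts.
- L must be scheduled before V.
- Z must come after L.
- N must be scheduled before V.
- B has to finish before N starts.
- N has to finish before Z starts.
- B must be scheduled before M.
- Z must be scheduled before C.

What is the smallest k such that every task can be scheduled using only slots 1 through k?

4 slots

The precedence chain requires at least 4 distinct slots.
With at most 3 per slot and 9 tasks, at least 3 slots are needed.
4 works (last occupied slot: 4): for example V -> 3, Z -> 3, N -> 2, L -> 1, K -> 2, C -> 4, M -> 4, B -> 1, E -> 1.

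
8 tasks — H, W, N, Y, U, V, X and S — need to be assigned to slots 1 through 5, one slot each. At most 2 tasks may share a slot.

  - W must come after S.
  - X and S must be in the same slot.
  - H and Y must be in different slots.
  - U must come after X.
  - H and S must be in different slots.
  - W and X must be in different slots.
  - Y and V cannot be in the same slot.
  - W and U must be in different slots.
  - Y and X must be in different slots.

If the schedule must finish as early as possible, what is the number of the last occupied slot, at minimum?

4

The precedence chain requires at least 2 distinct slots.
With at most 2 per slot and 8 tasks, at least 4 slots are needed.
4 works (last occupied slot: 4): for example U=3; V=4; X=1; Y=3; H=2; S=1; W=2; N=4.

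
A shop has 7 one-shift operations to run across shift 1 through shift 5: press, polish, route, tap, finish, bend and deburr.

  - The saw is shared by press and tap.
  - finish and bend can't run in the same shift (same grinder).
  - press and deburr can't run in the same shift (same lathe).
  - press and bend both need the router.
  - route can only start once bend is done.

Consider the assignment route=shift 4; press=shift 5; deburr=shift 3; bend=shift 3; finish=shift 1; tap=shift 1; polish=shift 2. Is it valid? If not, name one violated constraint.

finish and bend can't run in the same shift (same grinder) — holds.
The saw is shared by press and tap — holds.
press and deburr can't run in the same shift (same lathe) — holds.
press and bend both need the router — holds.
route can only start once bend is done — holds.

Yes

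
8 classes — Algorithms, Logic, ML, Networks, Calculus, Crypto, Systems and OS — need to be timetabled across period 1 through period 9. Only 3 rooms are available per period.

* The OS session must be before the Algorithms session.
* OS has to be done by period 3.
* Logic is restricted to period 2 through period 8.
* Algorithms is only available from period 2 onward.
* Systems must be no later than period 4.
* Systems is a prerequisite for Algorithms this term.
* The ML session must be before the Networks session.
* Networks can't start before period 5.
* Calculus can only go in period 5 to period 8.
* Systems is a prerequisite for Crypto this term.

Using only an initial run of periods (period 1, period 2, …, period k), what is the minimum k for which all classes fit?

The precedence chain requires at least 2 distinct periods.
With at most 3 per period and 8 classes, at least 3 periods are needed.
Networks can't be placed before period 5, so the schedule must run through at least period 5.
5 works (last occupied period: period 5): for example Logic=period 2, Systems=period 1, Calculus=period 5, OS=period 1, Algorithms=period 2, ML=period 1, Networks=period 5, Crypto=period 2.

5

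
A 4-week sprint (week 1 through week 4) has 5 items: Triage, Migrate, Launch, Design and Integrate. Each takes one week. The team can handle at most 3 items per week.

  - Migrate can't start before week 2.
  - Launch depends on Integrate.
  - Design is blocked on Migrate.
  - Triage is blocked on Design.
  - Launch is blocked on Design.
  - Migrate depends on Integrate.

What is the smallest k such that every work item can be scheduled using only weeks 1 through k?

4

The precedence chain requires at least 4 distinct weeks.
With at most 3 per week and 5 work items, at least 2 weeks are needed.
4 works (last occupied week: week 4): for example Migrate -> week 2, Design -> week 3, Integrate -> week 1, Triage -> week 4, Launch -> week 4.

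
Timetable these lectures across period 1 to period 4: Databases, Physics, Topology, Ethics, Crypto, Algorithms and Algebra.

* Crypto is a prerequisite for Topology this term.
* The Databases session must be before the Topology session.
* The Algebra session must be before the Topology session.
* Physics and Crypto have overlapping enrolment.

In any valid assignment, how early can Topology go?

period 2

Precedence pushes Topology to at least period 2.
Topology at period 2 is achievable: Databases=period 1; Algorithms=period 1; Physics=period 2; Ethics=period 1; Topology=period 2; Crypto=period 1; Algebra=period 1.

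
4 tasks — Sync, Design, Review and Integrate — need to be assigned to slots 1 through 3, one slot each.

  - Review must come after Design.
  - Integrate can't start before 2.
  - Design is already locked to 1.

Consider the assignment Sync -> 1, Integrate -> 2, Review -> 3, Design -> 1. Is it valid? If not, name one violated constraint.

Valid

Design is already locked to 1 — holds.
Review must come after Design — holds.
Integrate can't start before 2 — holds.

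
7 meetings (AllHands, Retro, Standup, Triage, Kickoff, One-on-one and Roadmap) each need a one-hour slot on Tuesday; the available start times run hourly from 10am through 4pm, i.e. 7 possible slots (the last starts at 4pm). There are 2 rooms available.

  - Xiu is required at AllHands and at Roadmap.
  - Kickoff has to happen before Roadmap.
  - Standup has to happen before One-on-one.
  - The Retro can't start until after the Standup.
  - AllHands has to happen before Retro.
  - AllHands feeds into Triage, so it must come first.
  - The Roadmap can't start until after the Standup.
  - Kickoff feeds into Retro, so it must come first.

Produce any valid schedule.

One-on-one=1pm, AllHands=10am, Triage=11am, Standup=10am, Retro=12pm, Roadmap=12pm, Kickoff=11am

Checking: Standup(10am) before Roadmap(12pm); AllHands(10am) before Triage(11am); AllHands(10am) before Retro(12pm); Standup(10am) before One-on-one(1pm); Kickoff(11am) before Roadmap(12pm); Kickoff(11am) before Retro(12pm); Standup(10am) before Retro(12pm); AllHands(10am) != Roadmap(12pm); max 2 per slot (cap 2).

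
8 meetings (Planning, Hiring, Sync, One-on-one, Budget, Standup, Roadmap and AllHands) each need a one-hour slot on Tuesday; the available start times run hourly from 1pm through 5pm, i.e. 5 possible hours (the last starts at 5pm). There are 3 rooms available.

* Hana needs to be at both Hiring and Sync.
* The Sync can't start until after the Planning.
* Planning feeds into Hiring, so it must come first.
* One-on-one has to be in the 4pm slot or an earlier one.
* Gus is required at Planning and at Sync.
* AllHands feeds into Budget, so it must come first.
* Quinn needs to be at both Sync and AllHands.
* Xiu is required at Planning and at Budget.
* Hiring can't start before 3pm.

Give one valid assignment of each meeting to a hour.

Hiring=3pm, Budget=2pm, AllHands=1pm, Sync=2pm, Standup=2pm, One-on-one=1pm, Roadmap=3pm, Planning=1pm

Checking: AllHands(1pm) before Budget(2pm); Planning(1pm) before Sync(2pm); Planning(1pm) before Hiring(3pm); Hiring(3pm) != Sync(2pm); Planning(1pm) != Sync(2pm); Planning(1pm) != Budget(2pm); Sync(2pm) != AllHands(1pm); One-on-one=1pm in [1pm,4pm]; Hiring=3pm in [3pm,5pm]; max 3 per hour (cap 3).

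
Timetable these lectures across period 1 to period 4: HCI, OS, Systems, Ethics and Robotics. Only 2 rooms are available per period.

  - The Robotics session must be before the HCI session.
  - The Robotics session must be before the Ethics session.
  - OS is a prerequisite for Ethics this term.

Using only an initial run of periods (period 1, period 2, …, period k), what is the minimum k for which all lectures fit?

The precedence chain requires at least 2 distinct periods.
With at most 2 per period and 5 lectures, at least 3 periods are needed.
3 works (last occupied period: period 3): for example HCI -> period 2; Ethics -> period 2; Systems -> period 3; OS -> period 1; Robotics -> period 1.

3 periods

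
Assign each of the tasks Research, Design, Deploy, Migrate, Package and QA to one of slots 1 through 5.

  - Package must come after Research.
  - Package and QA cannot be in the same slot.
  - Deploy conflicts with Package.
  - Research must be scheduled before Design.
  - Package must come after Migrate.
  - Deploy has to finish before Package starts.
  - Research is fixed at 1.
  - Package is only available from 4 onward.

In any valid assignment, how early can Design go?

2

Precedence pushes Design to at least 2.
Design at 2 is achievable: QA -> 1, Migrate -> 1, Package -> 4, Deploy -> 1, Design -> 2, Research -> 1.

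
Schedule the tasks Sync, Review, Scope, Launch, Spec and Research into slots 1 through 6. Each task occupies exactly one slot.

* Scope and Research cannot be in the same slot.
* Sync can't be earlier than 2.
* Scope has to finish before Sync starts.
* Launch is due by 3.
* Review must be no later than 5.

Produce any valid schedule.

Scope -> 1, Review -> 1, Research -> 2, Spec -> 1, Launch -> 1, Sync -> 2

Checking: Scope(1) before Sync(2); Scope(1) != Research(2); Launch=1 in [1,3]; Review=1 in [1,5]; Sync=2 in [2,6].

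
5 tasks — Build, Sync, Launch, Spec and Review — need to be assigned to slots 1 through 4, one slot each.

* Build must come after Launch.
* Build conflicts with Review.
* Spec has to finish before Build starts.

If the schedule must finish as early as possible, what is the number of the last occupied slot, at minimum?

The precedence chain requires at least 2 distinct slots.
2 works (last occupied slot: 2): for example Sync -> 1; Build -> 2; Spec -> 1; Review -> 1; Launch -> 1.

slot 2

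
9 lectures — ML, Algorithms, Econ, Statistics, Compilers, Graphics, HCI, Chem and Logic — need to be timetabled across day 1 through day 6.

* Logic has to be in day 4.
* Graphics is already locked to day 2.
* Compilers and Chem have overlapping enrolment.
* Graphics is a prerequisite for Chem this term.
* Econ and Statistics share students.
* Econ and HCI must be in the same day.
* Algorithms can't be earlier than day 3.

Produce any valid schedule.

ML=day 1, Chem=day 3, Econ=day 1, HCI=day 1, Statistics=day 2, Logic=day 4, Graphics=day 2, Algorithms=day 3, Compilers=day 1

Checking: Graphics(day 2) before Chem(day 3); Compilers(day 1) != Chem(day 3); Econ(day 1) != Statistics(day 2); Econ = HCI = day 1; Logic=day 4 in [day 4,day 4]; Algorithms=day 3 in [day 3,day 6]; Graphics=day 2 in [day 2,day 2].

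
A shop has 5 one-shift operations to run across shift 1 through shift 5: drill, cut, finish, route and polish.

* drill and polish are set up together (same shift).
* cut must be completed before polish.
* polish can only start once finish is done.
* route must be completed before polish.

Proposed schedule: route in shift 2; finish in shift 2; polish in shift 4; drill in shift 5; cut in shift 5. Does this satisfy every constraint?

route must be completed before polish — holds.
polish can only start once finish is done — holds.
cut must be completed before polish — violated.
drill and polish are set up together (same shift) — violated.

No — it violates: cut must be completed before polish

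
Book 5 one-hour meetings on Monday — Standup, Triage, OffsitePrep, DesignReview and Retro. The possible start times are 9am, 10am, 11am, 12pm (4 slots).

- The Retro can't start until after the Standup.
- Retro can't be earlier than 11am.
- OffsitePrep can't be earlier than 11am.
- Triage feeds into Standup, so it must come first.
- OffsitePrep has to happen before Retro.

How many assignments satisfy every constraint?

12

Splitting on Standup: it can be 10am (4), 11am (8). Listing each branch's schedules as (Triage, OffsitePrep, DesignReview, Retro):
Standup=10am: (9am,11am,9am,12pm) (9am,11am,10am,12pm) (9am,11am,11am,12pm) (9am,11am,12pm,12pm) — 4.
Standup=11am: (9am,11am,9am,12pm) (9am,11am,10am,12pm) (9am,11am,11am,12pm) (9am,11am,12pm,12pm) (10am,11am,9am,12pm) (10am,11am,10am,12pm) (10am,11am,11am,12pm) (10am,11am,12pm,12pm) — 8.
Summing: 4 + 8 = 12.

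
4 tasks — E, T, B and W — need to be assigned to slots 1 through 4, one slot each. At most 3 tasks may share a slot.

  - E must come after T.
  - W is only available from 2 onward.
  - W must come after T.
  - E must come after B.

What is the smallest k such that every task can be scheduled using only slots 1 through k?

The precedence chain requires at least 2 distinct slots.
With at most 3 per slot and 4 tasks, at least 2 slots are needed.
2 works (last occupied slot: 2): for example B -> 1, E -> 2, T -> 1, W -> 2.

2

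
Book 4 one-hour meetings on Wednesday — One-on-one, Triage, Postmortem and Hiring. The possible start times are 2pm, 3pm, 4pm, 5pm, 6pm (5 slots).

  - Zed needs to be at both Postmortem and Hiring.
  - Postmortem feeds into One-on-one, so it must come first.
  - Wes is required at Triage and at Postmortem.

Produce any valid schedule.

Hiring in 3pm, Triage in 3pm, One-on-one in 3pm, Postmortem in 2pm

Checking: Postmortem(2pm) before One-on-one(3pm); Triage(3pm) != Postmortem(2pm); Postmortem(2pm) != Hiring(3pm).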